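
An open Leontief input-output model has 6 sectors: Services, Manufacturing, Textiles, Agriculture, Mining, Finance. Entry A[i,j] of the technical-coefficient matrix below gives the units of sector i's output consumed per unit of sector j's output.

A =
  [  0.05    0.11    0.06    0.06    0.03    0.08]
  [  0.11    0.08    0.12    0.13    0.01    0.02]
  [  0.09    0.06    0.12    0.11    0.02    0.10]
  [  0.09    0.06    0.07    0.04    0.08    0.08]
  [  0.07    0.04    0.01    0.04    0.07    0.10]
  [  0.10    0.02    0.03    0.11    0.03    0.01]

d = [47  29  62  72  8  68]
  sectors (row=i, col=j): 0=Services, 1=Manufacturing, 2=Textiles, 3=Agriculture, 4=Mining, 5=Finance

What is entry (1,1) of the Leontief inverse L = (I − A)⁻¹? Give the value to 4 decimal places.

Form M = I − A:
  [  0.95   -0.11   -0.06   -0.06   -0.03   -0.08]
  [ -0.11    0.92   -0.12   -0.13   -0.01   -0.02]
  [ -0.09   -0.06    0.88   -0.11   -0.02   -0.10]
  [ -0.09   -0.06   -0.07    0.96   -0.08   -0.08]
  [ -0.07   -0.04   -0.01   -0.04    0.93   -0.10]
  [ -0.10   -0.02   -0.03   -0.11   -0.03    0.99]
Leontief inverse L = M⁻¹:
  [  1.1084    0.1524    0.1104    0.1184    0.0538    0.1188]
  [  0.1790    1.1368    0.1860    0.1969    0.0414    0.0763]
  [  0.1626    0.1141    1.1833    0.1811    0.0525    0.1549]
  [  0.1482    0.1043    0.1171    1.0973    0.1069    0.1254]
  [  0.1144    0.0721    0.0411    0.0822    1.0919    0.1318]
  [  0.1404    0.0556    0.0650    0.1458    0.0528    1.0463]
Total output x = L · d:
  x_0 = 1.1084·47 + 0.1524·29 + 0.1104·62 + 0.1184·72 + 0.0538·8 + 0.1188·68 = 80.3970
  x_1 = 0.1790·47 + 1.1368·29 + 0.1860·62 + 0.1969·72 + 0.0414·8 + 0.0763·68 = 72.6046
  x_2 = 0.1626·47 + 0.1141·29 + 1.1833·62 + 0.1811·72 + 0.0525·8 + 0.1549·68 = 108.3132
  x_3 = 0.1482·47 + 0.1043·29 + 0.1171·62 + 1.0973·72 + 0.1069·8 + 0.1254·68 = 105.6344
  x_4 = 0.1144·47 + 0.0721·29 + 0.0411·62 + 0.0822·72 + 1.0919·8 + 0.1318·68 = 33.6256
  x_5 = 0.1404·47 + 0.0556·29 + 0.0650·62 + 0.1458·72 + 0.0528·8 + 1.0463·68 = 94.3129

L[1,1] = 1.1368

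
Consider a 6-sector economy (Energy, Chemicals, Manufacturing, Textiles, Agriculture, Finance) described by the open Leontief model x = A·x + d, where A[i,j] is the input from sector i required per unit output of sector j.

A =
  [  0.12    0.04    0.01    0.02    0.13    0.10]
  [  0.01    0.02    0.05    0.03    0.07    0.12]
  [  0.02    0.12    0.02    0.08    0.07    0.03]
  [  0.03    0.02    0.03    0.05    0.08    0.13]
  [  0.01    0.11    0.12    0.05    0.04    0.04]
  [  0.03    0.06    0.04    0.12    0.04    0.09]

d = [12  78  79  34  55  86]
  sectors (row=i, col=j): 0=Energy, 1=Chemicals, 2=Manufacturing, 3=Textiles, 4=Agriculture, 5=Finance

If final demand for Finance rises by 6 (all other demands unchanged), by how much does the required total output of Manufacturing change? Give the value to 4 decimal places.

Form M = I − A:
  [  0.88   -0.04   -0.01   -0.02   -0.13   -0.10]
  [ -0.01    0.98   -0.05   -0.03   -0.07   -0.12]
  [ -0.02   -0.12    0.98   -0.08   -0.07   -0.03]
  [ -0.03   -0.02   -0.03    0.95   -0.08   -0.13]
  [ -0.01   -0.11   -0.12   -0.05    0.96   -0.04]
  [ -0.03   -0.06   -0.04   -0.12   -0.04    0.91]
Leontief inverse L = M⁻¹:
  [  1.1476    0.0829    0.0457    0.0594    0.1762    0.1548]
  [  0.0223    1.0523    0.0742    0.0649    0.0971    0.1572]
  [  0.0330    0.1483    1.0476    0.1089    0.1040    0.0778]
  [  0.0462    0.0544    0.0574    1.0881    0.1124    0.1745]
  [  0.0230    0.1466    0.1457    0.0849    1.0768    0.0861]
  [  0.0479    0.0923    0.0664    0.1582    0.0789    1.1446]
Total output x = L · d:
  x_0 = 1.1476·12 + 0.0829·78 + 0.0457·79 + 0.0594·34 + 0.1762·55 + 0.1548·86 = 48.8679
  x_1 = 0.0223·12 + 1.0523·78 + 0.0742·79 + 0.0649·34 + 0.0971·55 + 0.1572·86 = 109.2746
  x_2 = 0.0330·12 + 0.1483·78 + 1.0476·79 + 0.1089·34 + 0.1040·55 + 0.0778·86 = 110.8362
  x_3 = 0.0462·12 + 0.0544·78 + 0.0574·79 + 1.0881·34 + 0.1124·55 + 0.1745·86 = 67.5249
  x_4 = 0.0230·12 + 0.1466·78 + 0.1457·79 + 0.0849·34 + 1.0768·55 + 0.0861·86 = 92.7421
  x_5 = 0.0479·12 + 0.0923·78 + 0.0664·79 + 0.1582·34 + 0.0789·55 + 1.1446·86 = 121.1743
Δx_2 = L[2,5] · Δd_5 = 0.0778 · 6 = 0.4671

0.4671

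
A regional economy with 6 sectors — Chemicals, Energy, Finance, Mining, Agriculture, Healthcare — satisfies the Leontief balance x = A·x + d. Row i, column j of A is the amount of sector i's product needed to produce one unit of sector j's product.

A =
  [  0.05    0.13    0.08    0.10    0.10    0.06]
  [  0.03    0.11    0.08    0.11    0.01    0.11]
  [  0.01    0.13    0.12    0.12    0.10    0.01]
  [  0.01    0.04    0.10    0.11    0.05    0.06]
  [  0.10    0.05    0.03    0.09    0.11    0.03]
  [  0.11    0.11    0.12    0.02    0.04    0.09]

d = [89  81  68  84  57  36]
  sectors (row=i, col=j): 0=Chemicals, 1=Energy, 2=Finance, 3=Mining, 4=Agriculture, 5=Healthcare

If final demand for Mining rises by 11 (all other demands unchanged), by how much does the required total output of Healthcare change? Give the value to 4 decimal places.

Form M = I − A:
  [  0.95   -0.13   -0.08   -0.10   -0.10   -0.06]
  [ -0.03    0.89   -0.08   -0.11   -0.01   -0.11]
  [ -0.01   -0.13    0.88   -0.12   -0.10   -0.01]
  [ -0.01   -0.04   -0.10    0.89   -0.05   -0.06]
  [ -0.10   -0.05   -0.03   -0.09    0.89   -0.03]
  [ -0.11   -0.11   -0.12   -0.02   -0.04    0.91]
Leontief inverse L = M⁻¹:
  [  1.0936    0.2155    0.1621    0.1901    0.1595    0.1177]
  [  0.0661    1.1883    0.1593    0.1852    0.0564    0.1638]
  [  0.0447    0.2069    1.1965    0.2091    0.1562    0.0600]
  [  0.0383    0.0993    0.1623    1.1737    0.0939    0.0968]
  [  0.1371    0.1149    0.0908    0.1611    1.1628    0.0729]
  [  0.1529    0.2042    0.2042    0.1058    0.0999    1.1462]
Total output x = L · d:
  x_0 = 1.0936·89 + 0.2155·81 + 0.1621·68 + 0.1901·84 + 0.1595·57 + 0.1177·36 = 155.1018
  x_1 = 0.0661·89 + 1.1883·81 + 0.1593·68 + 0.1852·84 + 0.0564·57 + 0.1638·36 = 137.6300
  x_2 = 0.0447·89 + 0.2069·81 + 1.1965·68 + 0.2091·84 + 0.1562·57 + 0.0600·36 = 130.7313
  x_3 = 0.0383·89 + 0.0993·81 + 0.1623·68 + 1.1737·84 + 0.0939·57 + 0.0968·36 = 129.9190
  x_4 = 0.1371·89 + 0.1149·81 + 0.0908·68 + 0.1611·84 + 1.1628·57 + 0.0729·36 = 110.1154
  x_5 = 0.1529·89 + 0.2042·81 + 0.2042·68 + 0.1058·84 + 0.0999·57 + 1.1462·36 = 99.8805
Δx_5 = L[5,3] · Δd_3 = 0.1058 · 11 = 1.1639

1.1639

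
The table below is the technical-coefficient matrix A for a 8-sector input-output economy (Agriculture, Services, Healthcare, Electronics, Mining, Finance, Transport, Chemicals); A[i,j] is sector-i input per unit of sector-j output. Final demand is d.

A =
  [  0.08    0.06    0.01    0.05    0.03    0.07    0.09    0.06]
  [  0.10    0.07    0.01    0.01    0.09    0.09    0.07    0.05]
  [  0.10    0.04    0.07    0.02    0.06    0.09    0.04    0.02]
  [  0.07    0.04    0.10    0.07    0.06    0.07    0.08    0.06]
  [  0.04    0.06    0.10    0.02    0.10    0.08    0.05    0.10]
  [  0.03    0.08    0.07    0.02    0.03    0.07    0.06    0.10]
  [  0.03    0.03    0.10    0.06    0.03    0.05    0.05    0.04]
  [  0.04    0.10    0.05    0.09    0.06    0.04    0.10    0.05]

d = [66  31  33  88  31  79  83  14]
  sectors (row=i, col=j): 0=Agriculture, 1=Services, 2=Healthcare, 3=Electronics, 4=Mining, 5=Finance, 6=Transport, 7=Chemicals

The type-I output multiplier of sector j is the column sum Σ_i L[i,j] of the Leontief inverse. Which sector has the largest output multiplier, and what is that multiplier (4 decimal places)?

Form M = I − A:
  [  0.92   -0.06   -0.01   -0.05   -0.03   -0.07   -0.09   -0.06]
  [ -0.10    0.93   -0.01   -0.01   -0.09   -0.09   -0.07   -0.05]
  [ -0.10   -0.04    0.93   -0.02   -0.06   -0.09   -0.04   -0.02]
  [ -0.07   -0.04   -0.10    0.93   -0.06   -0.07   -0.08   -0.06]
  [ -0.04   -0.06   -0.10   -0.02    0.90   -0.08   -0.05   -0.10]
  [ -0.03   -0.08   -0.07   -0.02   -0.03    0.93   -0.06   -0.10]
  [ -0.03   -0.03   -0.10   -0.06   -0.03   -0.05    0.95   -0.04]
  [ -0.04   -0.10   -0.05   -0.09   -0.06   -0.04   -0.10    0.95]
Leontief inverse L = M⁻¹:
  [  1.1298    0.1121    0.0626    0.0881    0.0756    0.1279    0.1492    0.1118]
  [  0.1539    1.1288    0.0662    0.0475    0.1426    0.1550    0.1335    0.1105]
  [  0.1512    0.0906    1.1201    0.0518    0.1052    0.1497    0.0951    0.0720]
  [  0.1341    0.1017    0.1684    1.1142    0.1180    0.1435    0.1492    0.1215]
  [  0.1033    0.1264    0.1675    0.0625    1.1626    0.1544    0.1197    0.1643]
  [  0.0833    0.1356    0.1232    0.0569    0.0801    1.1307    0.1194    0.1511]
  [  0.0769    0.0730    0.1493    0.0907    0.0714    0.1028    1.0981    0.0821]
  [  0.1026    0.1593    0.1160    0.1329    0.1192    0.1114    0.1676    1.1097]
Total output x = L · d:
  x_0 = 1.1298·66 + 0.1121·31 + 0.0626·33 + 0.0881·88 + 0.0756·31 + 0.1279·79 + 0.1492·83 + 0.1118·14 = 114.2653
  x_1 = 0.1539·66 + 1.1288·31 + 0.0662·33 + 0.0475·88 + 0.1426·31 + 0.1550·79 + 0.1335·83 + 0.1105·14 = 80.8084
  x_2 = 0.1512·66 + 0.0906·31 + 1.1201·33 + 0.0518·88 + 0.1052·31 + 0.1497·79 + 0.0951·83 + 0.0720·14 = 78.3006
  x_3 = 0.1341·66 + 0.1017·31 + 0.1684·33 + 1.1142·88 + 0.1180·31 + 0.1435·79 + 0.1492·83 + 0.1215·14 = 144.6856
  x_4 = 0.1033·66 + 0.1264·31 + 0.1675·33 + 0.0625·88 + 1.1626·31 + 0.1544·79 + 0.1197·83 + 0.1643·14 = 82.2358
  x_5 = 0.0833·66 + 0.1356·31 + 0.1232·33 + 0.0569·88 + 0.0801·31 + 1.1307·79 + 0.1194·83 + 0.1511·14 = 122.6064
  x_6 = 0.0769·66 + 0.0730·31 + 0.1493·33 + 0.0907·88 + 0.0714·31 + 0.1028·79 + 1.0981·83 + 0.0821·14 = 122.8713
  x_7 = 0.1026·66 + 0.1593·31 + 0.1160·33 + 0.1329·88 + 0.1192·31 + 0.1114·79 + 0.1676·83 + 1.1097·14 = 69.1723
Output multipliers (column sums of L):
  Agriculture: 1.9351
  Services: 1.9275
  Healthcare: 1.9733
  Electronics: 1.6446
  Mining: 1.8747
  Finance: 2.0754
  Transport: 2.0317
  Chemicals: 1.9231

Finance (2.0754)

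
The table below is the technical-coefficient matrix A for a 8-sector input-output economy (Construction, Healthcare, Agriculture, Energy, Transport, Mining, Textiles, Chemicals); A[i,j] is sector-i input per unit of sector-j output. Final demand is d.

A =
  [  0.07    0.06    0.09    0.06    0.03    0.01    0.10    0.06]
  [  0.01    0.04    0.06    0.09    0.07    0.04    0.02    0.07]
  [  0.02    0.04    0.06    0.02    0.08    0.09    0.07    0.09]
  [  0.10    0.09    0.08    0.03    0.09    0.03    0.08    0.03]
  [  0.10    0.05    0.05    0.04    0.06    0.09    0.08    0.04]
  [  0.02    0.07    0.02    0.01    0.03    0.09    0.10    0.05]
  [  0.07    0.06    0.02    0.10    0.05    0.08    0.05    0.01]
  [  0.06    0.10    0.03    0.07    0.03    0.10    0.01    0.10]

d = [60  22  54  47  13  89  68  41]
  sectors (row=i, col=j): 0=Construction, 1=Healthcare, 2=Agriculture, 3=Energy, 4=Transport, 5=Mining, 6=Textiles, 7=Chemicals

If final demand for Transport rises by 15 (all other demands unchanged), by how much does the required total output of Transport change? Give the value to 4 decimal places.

Form M = I − A:
  [  0.93   -0.06   -0.09   -0.06   -0.03   -0.01   -0.10   -0.06]
  [ -0.01    0.96   -0.06   -0.09   -0.07   -0.04   -0.02   -0.07]
  [ -0.02   -0.04    0.94   -0.02   -0.08   -0.09   -0.07   -0.09]
  [ -0.10   -0.09   -0.08    0.97   -0.09   -0.03   -0.08   -0.03]
  [ -0.10   -0.05   -0.05   -0.04    0.94   -0.09   -0.08   -0.04]
  [ -0.02   -0.07   -0.02   -0.01   -0.03    0.91   -0.10   -0.05]
  [ -0.07   -0.06   -0.02   -0.10   -0.05   -0.08    0.95   -0.01]
  [ -0.06   -0.10   -0.03   -0.07   -0.03   -0.10   -0.01    0.90]
Leontief inverse L = M⁻¹:
  [  1.1203    0.1164    0.1367    0.1109    0.0806    0.0683    0.1549    0.1102]
  [  0.0541    1.0897    0.0986    0.1272    0.1136    0.0920    0.0671    0.1134]
  [  0.0668    0.0961    1.0989    0.0653    0.1250    0.1544    0.1238    0.1395]
  [  0.1549    0.1490    0.1321    1.0849    0.1444    0.0933    0.1434    0.0845]
  [  0.1521    0.1092    0.0974    0.0902    1.1091    0.1513    0.1434    0.0907]
  [  0.0558    0.1149    0.0506    0.0507    0.0663    1.1399    0.1428    0.0873]
  [  0.1175    0.1122    0.0635    0.1420    0.0957    0.1296    1.1062    0.0514]
  [  0.1075    0.1613    0.0765    0.1183    0.0788    0.1603    0.0660    1.1556]
Total output x = L · d:
  x_0 = 1.1203·60 + 0.1164·22 + 0.1367·54 + 0.1109·47 + 0.0806·13 + 0.0683·89 + 0.1549·68 + 0.1102·41 = 104.5517
  x_1 = 0.0541·60 + 1.0897·22 + 0.0986·54 + 0.1272·47 + 0.1136·13 + 0.0920·89 + 0.0671·68 + 0.1134·41 = 57.3950
  x_2 = 0.0668·60 + 0.0961·22 + 1.0989·54 + 0.0653·47 + 0.1250·13 + 0.1544·89 + 0.1238·68 + 0.1395·41 = 98.0317
  x_3 = 0.1549·60 + 0.1490·22 + 0.1321·54 + 1.0849·47 + 0.1444·13 + 0.0933·89 + 0.1434·68 + 0.0845·41 = 94.0816
  x_4 = 0.1521·60 + 0.1092·22 + 0.0974·54 + 0.0902·47 + 1.1091·13 + 0.1513·89 + 0.1434·68 + 0.0907·41 = 62.3783
  x_5 = 0.0558·60 + 0.1149·22 + 0.0506·54 + 0.0507·47 + 0.0663·13 + 1.1399·89 + 0.1428·68 + 0.0873·41 = 126.5905
  x_6 = 0.1175·60 + 0.1122·22 + 0.0635·54 + 0.1420·47 + 0.0957·13 + 0.1296·89 + 1.1062·68 + 0.0514·41 = 109.7324
  x_7 = 0.1075·60 + 0.1613·22 + 0.0765·54 + 0.1183·47 + 0.0788·13 + 0.1603·89 + 0.0660·68 + 1.1556·41 = 86.8522
Δx_4 = L[4,4] · Δd_4 = 1.1091 · 15 = 16.6363

16.6363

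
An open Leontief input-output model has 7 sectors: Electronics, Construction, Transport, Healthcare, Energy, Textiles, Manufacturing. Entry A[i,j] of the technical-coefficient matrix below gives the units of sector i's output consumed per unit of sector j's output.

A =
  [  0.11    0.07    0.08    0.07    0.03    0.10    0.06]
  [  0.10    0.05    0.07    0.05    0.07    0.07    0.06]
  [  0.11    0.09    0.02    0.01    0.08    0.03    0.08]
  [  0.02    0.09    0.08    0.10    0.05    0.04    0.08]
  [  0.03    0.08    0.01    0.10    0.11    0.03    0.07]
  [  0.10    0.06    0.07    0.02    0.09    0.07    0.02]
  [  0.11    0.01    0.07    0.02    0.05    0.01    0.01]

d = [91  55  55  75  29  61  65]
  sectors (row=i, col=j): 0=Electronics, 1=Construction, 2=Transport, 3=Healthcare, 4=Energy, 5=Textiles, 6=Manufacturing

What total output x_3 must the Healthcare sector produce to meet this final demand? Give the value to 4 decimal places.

Form M = I − A:
  [  0.89   -0.07   -0.08   -0.07   -0.03   -0.10   -0.06]
  [ -0.10    0.95   -0.07   -0.05   -0.07   -0.07   -0.06]
  [ -0.11   -0.09    0.98   -0.01   -0.08   -0.03   -0.08]
  [ -0.02   -0.09   -0.08    0.90   -0.05   -0.04   -0.08]
  [ -0.03   -0.08   -0.01   -0.10    0.89   -0.03   -0.07]
  [ -0.10   -0.06   -0.07   -0.02   -0.09    0.93   -0.02]
  [ -0.11   -0.01   -0.07   -0.02   -0.05   -0.01    0.99]
Leontief inverse L = M⁻¹:
  [  1.1913    0.1301    0.1357    0.1173    0.0907    0.1514    0.1100]
  [  0.1709    1.1043    0.1176    0.0949    0.1260    0.1146    0.1057]
  [  0.1748    0.1351    1.0634    0.0515    0.1289    0.0709    0.1194]
  [  0.0849    0.1415    0.1259    1.1431    0.1044    0.0777    0.1252]
  [  0.0847    0.1284    0.0527    0.1474    1.1625    0.0655    0.1126]
  [  0.1656    0.1119    0.1121    0.0625    0.1441    1.1131    0.0636]
  [  0.1541    0.0456    0.0978    0.0488    0.0827    0.0391    1.0407]
Total output x = L · d:
  x_0 = 1.1913·91 + 0.1301·55 + 0.1357·55 + 0.1173·75 + 0.0907·29 + 0.1514·61 + 0.1100·65 = 150.8382
  x_1 = 0.1709·91 + 1.1043·55 + 0.1176·55 + 0.0949·75 + 0.1260·29 + 0.1146·61 + 0.1057·65 = 107.3871
  x_2 = 0.1748·91 + 0.1351·55 + 1.0634·55 + 0.0515·75 + 0.1289·29 + 0.0709·61 + 0.1194·65 = 101.5182
  x_3 = 0.0849·91 + 0.1415·55 + 0.1259·55 + 1.1431·75 + 0.1044·29 + 0.0777·61 + 0.1252·65 = 124.0703
  x_4 = 0.0847·91 + 0.1284·55 + 0.0527·55 + 0.1474·75 + 1.1625·29 + 0.0655·61 + 0.1126·65 = 73.7612
  x_5 = 0.1656·91 + 0.1119·55 + 0.1121·55 + 0.0625·75 + 0.1441·29 + 1.1131·61 + 0.0636·65 = 108.2939
  x_6 = 0.1541·91 + 0.0456·55 + 0.0978·55 + 0.0488·75 + 0.0827·29 + 0.0391·61 + 1.0407·65 = 98.0048

124.0703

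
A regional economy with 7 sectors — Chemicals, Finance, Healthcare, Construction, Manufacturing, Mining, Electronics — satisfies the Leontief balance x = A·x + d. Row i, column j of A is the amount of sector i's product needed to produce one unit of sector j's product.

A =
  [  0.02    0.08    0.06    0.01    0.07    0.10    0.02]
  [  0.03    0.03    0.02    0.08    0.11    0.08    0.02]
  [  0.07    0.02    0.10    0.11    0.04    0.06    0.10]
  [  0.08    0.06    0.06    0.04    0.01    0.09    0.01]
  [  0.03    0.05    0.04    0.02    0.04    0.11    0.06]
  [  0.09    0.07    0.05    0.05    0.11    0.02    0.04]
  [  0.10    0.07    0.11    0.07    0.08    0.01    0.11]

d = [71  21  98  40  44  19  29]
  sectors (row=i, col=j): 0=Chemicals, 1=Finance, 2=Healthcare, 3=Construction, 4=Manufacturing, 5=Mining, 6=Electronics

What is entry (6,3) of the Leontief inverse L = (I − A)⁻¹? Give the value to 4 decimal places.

L[6,3] = 0.1233

Form M = I − A:
  [  0.98   -0.08   -0.06   -0.01   -0.07   -0.10   -0.02]
  [ -0.03    0.97   -0.02   -0.08   -0.11   -0.08   -0.02]
  [ -0.07   -0.02    0.90   -0.11   -0.04   -0.06   -0.10]
  [ -0.08   -0.06   -0.06    0.96   -0.01   -0.09   -0.01]
  [ -0.03   -0.05   -0.04   -0.02    0.96   -0.11   -0.06]
  [ -0.09   -0.07   -0.05   -0.05   -0.11    0.98   -0.04]
  [ -0.10   -0.07   -0.11   -0.07   -0.08   -0.01    0.89]
Leontief inverse L = M⁻¹:
  [  1.0559    0.1115    0.0950    0.0446    0.1145    0.1401    0.0514]
  [  0.0662    1.0643    0.0547    0.1087    0.1485    0.1241    0.0484]
  [  0.1265    0.0680    1.1603    0.1587    0.0926    0.1160    0.1480]
  [  0.1144    0.0924    0.0951    1.0720    0.0520    0.1297    0.0367]
  [  0.0685    0.0837    0.0776    0.0535    1.0845    0.1462    0.0924]
  [  0.1281    0.1088    0.0925    0.0857    0.1559    1.0742    0.0755]
  [  0.1561    0.1207    0.1739    0.1233    0.1393    0.0753    1.1635]
Total output x = L · d:
  x_0 = 1.0559·71 + 0.1115·21 + 0.0950·98 + 0.0446·40 + 0.1145·44 + 0.1401·19 + 0.0514·29 = 97.5983
  x_1 = 0.0662·71 + 1.0643·21 + 0.0547·98 + 0.1087·40 + 0.1485·44 + 0.1241·19 + 0.0484·29 = 47.0607
  x_2 = 0.1265·71 + 0.0680·21 + 1.1603·98 + 0.1587·40 + 0.0926·44 + 0.1160·19 + 0.1480·29 = 141.0357
  x_3 = 0.1144·71 + 0.0924·21 + 0.0951·98 + 1.0720·40 + 0.0520·44 + 0.1297·19 + 0.0367·29 = 68.0805
  x_4 = 0.0685·71 + 0.0837·21 + 0.0776·98 + 0.0535·40 + 1.0845·44 + 0.1462·19 + 0.0924·29 = 69.5450
  x_5 = 0.1281·71 + 0.1088·21 + 0.0925·98 + 0.0857·40 + 0.1559·44 + 1.0742·19 + 0.0755·29 = 53.3259
  x_6 = 0.1561·71 + 0.1207·21 + 0.1739·98 + 0.1233·40 + 0.1393·44 + 0.0753·19 + 1.1635·29 = 76.8882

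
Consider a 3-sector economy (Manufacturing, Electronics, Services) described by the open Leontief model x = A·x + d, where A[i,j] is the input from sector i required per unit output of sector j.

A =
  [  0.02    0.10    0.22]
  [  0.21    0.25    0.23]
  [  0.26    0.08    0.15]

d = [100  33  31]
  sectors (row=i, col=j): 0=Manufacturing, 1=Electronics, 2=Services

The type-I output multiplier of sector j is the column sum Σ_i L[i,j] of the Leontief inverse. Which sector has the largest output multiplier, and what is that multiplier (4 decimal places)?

Services (2.1884)

Form M = I − A:
  [  0.98   -0.10   -0.22]
  [ -0.21    0.75   -0.23]
  [ -0.26   -0.08    0.85]
Leontief inverse L = M⁻¹:
  [  1.1544    0.1913    0.3506]
  [  0.4443    1.4466    0.5064]
  [  0.3949    0.1947    1.3314]
Total output x = L · d:
  x_0 = 1.1544·100 + 0.1913·33 + 0.3506·31 = 132.6214
  x_1 = 0.4443·100 + 1.4466·33 + 0.5064·31 = 107.8722
  x_2 = 0.3949·100 + 0.1947·33 + 1.3314·31 = 87.1898
Output multipliers (column sums of L):
  Manufacturing: 1.9937
  Electronics: 1.8326
  Services: 2.1884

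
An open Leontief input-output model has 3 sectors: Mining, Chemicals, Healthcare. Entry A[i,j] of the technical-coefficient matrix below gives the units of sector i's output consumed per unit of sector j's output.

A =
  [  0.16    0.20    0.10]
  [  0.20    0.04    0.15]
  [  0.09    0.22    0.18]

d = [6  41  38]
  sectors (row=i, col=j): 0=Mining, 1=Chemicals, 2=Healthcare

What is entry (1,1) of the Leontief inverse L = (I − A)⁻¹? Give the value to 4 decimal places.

Form M = I − A:
  [  0.84   -0.20   -0.10]
  [ -0.20    0.96   -0.15]
  [ -0.09   -0.22    0.82]
Leontief inverse L = M⁻¹:
  [  1.2893    0.3180    0.2154]
  [  0.3034    1.1621    0.2496]
  [  0.2229    0.3467    1.3101]
Total output x = L · d:
  x_0 = 1.2893·6 + 0.3180·41 + 0.2154·38 = 28.9565
  x_1 = 0.3034·6 + 1.1621·41 + 0.2496·38 = 58.9496
  x_2 = 0.2229·6 + 0.3467·41 + 1.3101·38 = 65.3354

L[1,1] = 1.1621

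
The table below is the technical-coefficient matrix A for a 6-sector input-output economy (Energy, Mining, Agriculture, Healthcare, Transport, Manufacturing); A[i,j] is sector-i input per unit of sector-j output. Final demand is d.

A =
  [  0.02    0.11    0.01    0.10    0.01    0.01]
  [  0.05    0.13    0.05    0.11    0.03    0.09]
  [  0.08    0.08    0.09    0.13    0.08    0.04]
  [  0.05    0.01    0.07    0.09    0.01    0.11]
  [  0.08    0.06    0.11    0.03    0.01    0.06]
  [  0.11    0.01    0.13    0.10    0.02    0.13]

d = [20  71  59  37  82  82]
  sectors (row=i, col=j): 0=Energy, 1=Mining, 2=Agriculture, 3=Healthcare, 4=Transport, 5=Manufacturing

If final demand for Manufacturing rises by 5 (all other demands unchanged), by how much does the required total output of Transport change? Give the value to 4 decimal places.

0.5082

Form M = I − A:
  [  0.98   -0.11   -0.01   -0.10   -0.01   -0.01]
  [ -0.05    0.87   -0.05   -0.11   -0.03   -0.09]
  [ -0.08   -0.08    0.91   -0.13   -0.08   -0.04]
  [ -0.05   -0.01   -0.07    0.91   -0.01   -0.11]
  [ -0.08   -0.06   -0.11   -0.03    0.99   -0.06]
  [ -0.11   -0.01   -0.13   -0.10   -0.02    0.87]
Leontief inverse L = M⁻¹:
  [  1.0451    0.1394    0.0394    0.1432    0.0204    0.0478]
  [  0.1002    1.1795    0.1087    0.1879    0.0506    0.1554]
  [  0.1312    0.1330    1.1507    0.2094    0.1025    0.1017]
  [  0.0900    0.0390    0.1171    1.1484    0.0263    0.1575]
  [  0.1179    0.1022    0.1530    0.0923    1.0297    0.1016]
  [  0.1659    0.0579    0.1952    0.1857    0.0452    1.1929]
Total output x = L · d:
  x_0 = 1.0451·20 + 0.1394·71 + 0.0394·59 + 0.1432·37 + 0.0204·82 + 0.0478·82 = 44.0110
  x_1 = 0.1002·20 + 1.1795·71 + 0.1087·59 + 0.1879·37 + 0.0506·82 + 0.1554·82 = 116.0036
  x_2 = 0.1312·20 + 0.1330·71 + 1.1507·59 + 0.2094·37 + 0.1025·82 + 0.1017·82 = 104.4576
  x_3 = 0.0900·20 + 0.0390·71 + 0.1171·59 + 1.1484·37 + 0.0263·82 + 0.1575·82 = 69.0415
  x_4 = 0.1179·20 + 0.1022·71 + 0.1530·59 + 0.0923·37 + 1.0297·82 + 0.1016·82 = 114.8311
  x_5 = 0.1659·20 + 0.0579·71 + 0.1952·59 + 0.1857·37 + 0.0452·82 + 1.1929·82 = 127.3351
Δx_4 = L[4,5] · Δd_5 = 0.1016 · 5 = 0.5082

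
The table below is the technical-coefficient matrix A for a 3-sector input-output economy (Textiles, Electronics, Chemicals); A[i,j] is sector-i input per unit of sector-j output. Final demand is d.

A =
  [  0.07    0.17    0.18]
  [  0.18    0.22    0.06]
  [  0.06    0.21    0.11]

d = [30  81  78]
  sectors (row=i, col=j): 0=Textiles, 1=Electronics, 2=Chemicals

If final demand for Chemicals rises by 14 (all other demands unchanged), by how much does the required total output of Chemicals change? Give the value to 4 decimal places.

Form M = I − A:
  [  0.93   -0.17   -0.18]
  [ -0.18    0.78   -0.06]
  [ -0.06   -0.21    0.89]
Leontief inverse L = M⁻¹:
  [  1.1537    0.3201    0.2549]
  [  0.2772    1.3827    0.1493]
  [  0.1432    0.3478    1.1760]
Total output x = L · d:
  x_0 = 1.1537·30 + 0.3201·81 + 0.2549·78 = 80.4177
  x_1 = 0.2772·30 + 1.3827·81 + 0.1493·78 = 131.9578
  x_2 = 0.1432·30 + 0.3478·81 + 1.1760·78 = 124.1980
Δx_2 = L[2,2] · Δd_2 = 1.1760 · 14 = 16.4641

16.4641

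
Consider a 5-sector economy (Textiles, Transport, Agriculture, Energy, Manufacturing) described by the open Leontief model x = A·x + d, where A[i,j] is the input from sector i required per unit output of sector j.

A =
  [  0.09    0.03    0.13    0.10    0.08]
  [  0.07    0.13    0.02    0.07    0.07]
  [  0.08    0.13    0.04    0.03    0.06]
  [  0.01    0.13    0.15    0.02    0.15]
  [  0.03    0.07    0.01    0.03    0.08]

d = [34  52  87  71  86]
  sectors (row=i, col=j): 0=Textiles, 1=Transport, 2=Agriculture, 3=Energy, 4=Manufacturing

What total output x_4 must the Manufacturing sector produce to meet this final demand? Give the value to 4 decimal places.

Form M = I − A:
  [  0.91   -0.03   -0.13   -0.10   -0.08]
  [ -0.07    0.87   -0.02   -0.07   -0.07]
  [ -0.08   -0.13    0.96   -0.03   -0.06]
  [ -0.01   -0.13   -0.15    0.98   -0.15]
  [ -0.03   -0.07   -0.01   -0.03    0.92]
Leontief inverse L = M⁻¹:
  [  1.1278    0.0961    0.1767    0.1316    0.1384]
  [  0.1011    1.1857    0.0553    0.1003    0.1190]
  [  0.1122    0.1812    1.0711    0.0603    0.1032]
  [  0.0493    0.2016    0.1773    1.0515    0.2026]
  [  0.0473    0.1019    0.0274    0.0469    1.1083]
Total output x = L · d:
  x_0 = 1.1278·34 + 0.0961·52 + 0.1767·87 + 0.1316·71 + 0.1384·86 = 79.9620
  x_1 = 0.1011·34 + 1.1857·52 + 0.0553·87 + 0.1003·71 + 0.1190·86 = 87.2651
  x_2 = 0.1122·34 + 0.1812·52 + 1.0711·87 + 0.0603·71 + 0.1032·86 = 119.5907
  x_3 = 0.0493·34 + 0.2016·52 + 0.1773·87 + 1.0515·71 + 0.2026·86 = 119.6651
  x_4 = 0.0473·34 + 0.1019·52 + 0.0274·87 + 0.0469·71 + 1.1083·86 = 107.9275

107.9275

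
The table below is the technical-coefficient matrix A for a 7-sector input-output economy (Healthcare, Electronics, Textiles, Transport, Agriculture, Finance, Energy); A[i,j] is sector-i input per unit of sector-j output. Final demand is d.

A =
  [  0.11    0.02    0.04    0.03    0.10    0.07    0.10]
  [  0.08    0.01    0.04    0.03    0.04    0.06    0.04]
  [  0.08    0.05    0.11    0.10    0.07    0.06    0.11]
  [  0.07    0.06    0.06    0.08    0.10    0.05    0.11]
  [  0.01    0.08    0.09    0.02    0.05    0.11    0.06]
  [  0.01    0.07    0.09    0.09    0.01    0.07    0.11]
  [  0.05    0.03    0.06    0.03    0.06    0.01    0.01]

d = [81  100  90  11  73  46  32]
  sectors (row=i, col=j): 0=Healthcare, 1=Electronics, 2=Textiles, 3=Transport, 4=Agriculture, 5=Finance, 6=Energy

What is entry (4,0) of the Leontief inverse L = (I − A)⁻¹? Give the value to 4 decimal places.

L[4,0] = 0.0488

Form M = I − A:
  [  0.89   -0.02   -0.04   -0.03   -0.10   -0.07   -0.10]
  [ -0.08    0.99   -0.04   -0.03   -0.04   -0.06   -0.04]
  [ -0.08   -0.05    0.89   -0.10   -0.07   -0.06   -0.11]
  [ -0.07   -0.06   -0.06    0.92   -0.10   -0.05   -0.11]
  [ -0.01   -0.08   -0.09   -0.02    0.95   -0.11   -0.06]
  [ -0.01   -0.07   -0.09   -0.09   -0.01    0.93   -0.11]
  [ -0.05   -0.03   -0.06   -0.03   -0.06   -0.01    0.99]
Leontief inverse L = M⁻¹:
  [  1.1551    0.0580    0.0974    0.0704    0.1500    0.1202    0.1601]
  [  0.1112    1.0349    0.0779    0.0592    0.0735    0.0929    0.0831]
  [  0.1410    0.0973    1.1835    0.1572    0.1359    0.1198    0.1887]
  [  0.1219    0.1026    0.1245    1.1273    0.1573    0.1049    0.1767]
  [  0.0488    0.1146    0.1451    0.0636    1.0889    0.1539    0.1158]
  [  0.0559    0.1052    0.1461    0.1366    0.0578    1.1117    0.1683]
  [  0.0775    0.0513    0.0930    0.0543    0.0894    0.0399    1.0462]
Total output x = L · d:
  x_0 = 1.1551·81 + 0.0580·100 + 0.0974·90 + 0.0704·11 + 0.1500·73 + 0.1202·46 + 0.1601·32 = 130.5072
  x_1 = 0.1112·81 + 1.0349·100 + 0.0779·90 + 0.0592·11 + 0.0735·73 + 0.0929·46 + 0.0831·32 = 132.4633
  x_2 = 0.1410·81 + 0.0973·100 + 1.1835·90 + 0.1572·11 + 0.1359·73 + 0.1198·46 + 0.1887·32 = 150.8596
  x_3 = 0.1219·81 + 0.1026·100 + 0.1245·90 + 1.1273·11 + 0.1573·73 + 0.1049·46 + 0.1767·32 = 65.7012
  x_4 = 0.0488·81 + 0.1146·100 + 0.1451·90 + 0.0636·11 + 1.0889·73 + 0.1539·46 + 0.1158·32 = 119.4468
  x_5 = 0.0559·81 + 0.1052·100 + 0.1461·90 + 0.1366·11 + 0.0578·73 + 1.1117·46 + 0.1683·32 = 90.4367
  x_6 = 0.0775·81 + 0.0513·100 + 0.0930·90 + 0.0543·11 + 0.0894·73 + 0.0399·46 + 1.0462·32 = 62.2152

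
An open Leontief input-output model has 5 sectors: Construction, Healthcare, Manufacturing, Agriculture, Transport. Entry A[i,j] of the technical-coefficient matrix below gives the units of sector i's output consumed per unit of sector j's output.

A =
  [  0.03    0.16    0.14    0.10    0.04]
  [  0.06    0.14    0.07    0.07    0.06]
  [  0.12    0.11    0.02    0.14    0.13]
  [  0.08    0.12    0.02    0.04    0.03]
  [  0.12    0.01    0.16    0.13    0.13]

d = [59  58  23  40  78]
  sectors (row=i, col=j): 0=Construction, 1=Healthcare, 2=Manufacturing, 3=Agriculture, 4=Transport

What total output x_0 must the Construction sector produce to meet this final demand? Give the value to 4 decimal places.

99.1602

Form M = I − A:
  [  0.97   -0.16   -0.14   -0.10   -0.04]
  [ -0.06    0.86   -0.07   -0.07   -0.06]
  [ -0.12   -0.11    0.98   -0.14   -0.13]
  [ -0.08   -0.12   -0.02    0.96   -0.03]
  [ -0.12   -0.01   -0.16   -0.13    0.87]
Leontief inverse L = M⁻¹:
  [  1.0982    0.2550    0.1955    0.1755    0.1033]
  [  0.1160    1.2204    0.1249    0.1346    0.1128]
  [  0.1914    0.2094    1.0991    0.2219    0.1951]
  [  0.1164    0.1818    0.0623    1.0849    0.0646]
  [  0.2054    0.1149    0.2398    0.2287    1.2105]
Total output x = L · d:
  x_0 = 1.0982·59 + 0.2550·58 + 0.1955·23 + 0.1755·40 + 0.1033·78 = 99.1602
  x_1 = 0.1160·59 + 1.2204·58 + 0.1249·23 + 0.1346·40 + 0.1128·78 = 94.6835
  x_2 = 0.1914·59 + 0.2094·58 + 1.0991·23 + 0.2219·40 + 0.1951·78 = 72.8120
  x_3 = 0.1164·59 + 0.1818·58 + 0.0623·23 + 1.0849·40 + 0.0646·78 = 67.2781
  x_4 = 0.2054·59 + 0.1149·58 + 0.2398·23 + 0.2287·40 + 1.2105·78 = 127.8645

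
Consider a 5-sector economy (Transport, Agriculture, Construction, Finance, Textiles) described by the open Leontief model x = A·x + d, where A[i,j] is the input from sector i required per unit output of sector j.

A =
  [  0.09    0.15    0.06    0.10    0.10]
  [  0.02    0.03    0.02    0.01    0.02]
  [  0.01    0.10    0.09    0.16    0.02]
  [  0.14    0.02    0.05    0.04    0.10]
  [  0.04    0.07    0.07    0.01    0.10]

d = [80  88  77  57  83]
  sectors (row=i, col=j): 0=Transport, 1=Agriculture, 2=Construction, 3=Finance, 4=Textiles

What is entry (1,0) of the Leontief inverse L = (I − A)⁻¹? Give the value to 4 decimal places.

Form M = I − A:
  [  0.91   -0.15   -0.06   -0.10   -0.10]
  [ -0.02    0.97   -0.02   -0.01   -0.02]
  [ -0.01   -0.10    0.91   -0.16   -0.02]
  [ -0.14   -0.02   -0.05    0.96   -0.10]
  [ -0.04   -0.07   -0.07   -0.01    0.90]
Leontief inverse L = M⁻¹:
  [  1.1320    0.1987    0.0979    0.1379    0.1477]
  [  0.0273    1.0405    0.0279    0.0186    0.0288]
  [  0.0473    0.1307    1.1197    0.1935    0.0545]
  [  0.1742    0.0679    0.0830    1.0758    0.1422]
  [  0.0581    0.1007    0.0945    0.0346    1.1257]
Total output x = L · d:
  x_0 = 1.1320·80 + 0.1987·88 + 0.0979·77 + 0.1379·57 + 0.1477·83 = 135.7026
  x_1 = 0.0273·80 + 1.0405·88 + 0.0279·77 + 0.0186·57 + 0.0288·83 = 99.3541
  x_2 = 0.0473·80 + 0.1307·88 + 1.1197·77 + 0.1935·57 + 0.0545·83 = 117.0614
  x_3 = 0.1742·80 + 0.0679·88 + 0.0830·77 + 1.0758·57 + 0.1422·83 = 99.4350
  x_4 = 0.0581·80 + 0.1007·88 + 0.0945·77 + 0.0346·57 + 1.1257·83 = 116.1906

L[1,0] = 0.0273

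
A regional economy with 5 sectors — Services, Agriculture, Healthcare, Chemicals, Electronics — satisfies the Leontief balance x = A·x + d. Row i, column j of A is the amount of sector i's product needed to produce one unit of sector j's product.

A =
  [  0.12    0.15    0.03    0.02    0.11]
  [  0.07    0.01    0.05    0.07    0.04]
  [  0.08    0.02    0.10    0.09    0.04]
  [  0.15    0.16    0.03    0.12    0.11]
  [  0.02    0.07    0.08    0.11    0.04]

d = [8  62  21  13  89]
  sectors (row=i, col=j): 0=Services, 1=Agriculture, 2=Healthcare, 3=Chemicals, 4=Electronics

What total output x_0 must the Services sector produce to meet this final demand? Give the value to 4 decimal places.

37.7981

Form M = I − A:
  [  0.88   -0.15   -0.03   -0.02   -0.11]
  [ -0.07    0.99   -0.05   -0.07   -0.04]
  [ -0.08   -0.02    0.90   -0.09   -0.04]
  [ -0.15   -0.16   -0.03    0.88   -0.11]
  [ -0.02   -0.07   -0.08   -0.11    0.96]
Leontief inverse L = M⁻¹:
  [  1.1736    0.2011    0.0662    0.0686    0.1535]
  [  0.1090    1.0496    0.0717    0.1022    0.0709]
  [  0.1332    0.0705    1.1311    0.1344    0.0807]
  [  0.2332    0.2418    0.0766    1.1908    0.1764]
  [  0.0702    0.1143    0.1096    0.1565    1.0770]
Total output x = L · d:
  x_0 = 1.1736·8 + 0.2011·62 + 0.0662·21 + 0.0686·13 + 0.1535·89 = 37.7981
  x_1 = 0.1090·8 + 1.0496·62 + 0.0717·21 + 0.1022·13 + 0.0709·89 = 75.0916
  x_2 = 0.1332·8 + 0.0705·62 + 1.1311·21 + 0.1344·13 + 0.0807·89 = 38.1194
  x_3 = 0.2332·8 + 0.2418·62 + 0.0766·21 + 1.1908·13 + 0.1764·89 = 49.6477
  x_4 = 0.0702·8 + 0.1143·62 + 0.1096·21 + 0.1565·13 + 1.0770·89 = 107.8366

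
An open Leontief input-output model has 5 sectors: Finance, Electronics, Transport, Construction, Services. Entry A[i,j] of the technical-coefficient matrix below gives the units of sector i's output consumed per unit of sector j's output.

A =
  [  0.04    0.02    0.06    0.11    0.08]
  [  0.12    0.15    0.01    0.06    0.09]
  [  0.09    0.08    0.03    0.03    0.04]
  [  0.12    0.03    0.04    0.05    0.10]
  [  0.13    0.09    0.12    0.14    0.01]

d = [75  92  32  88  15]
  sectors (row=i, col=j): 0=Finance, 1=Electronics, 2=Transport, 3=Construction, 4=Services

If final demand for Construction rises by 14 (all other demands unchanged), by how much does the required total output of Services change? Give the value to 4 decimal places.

Form M = I − A:
  [  0.96   -0.02   -0.06   -0.11   -0.08]
  [ -0.12    0.85   -0.01   -0.06   -0.09]
  [ -0.09   -0.08    0.97   -0.03   -0.04]
  [ -0.12   -0.03   -0.04    0.95   -0.10]
  [ -0.13   -0.09   -0.12   -0.14    0.99]
Leontief inverse L = M⁻¹:
  [  1.0899    0.0509    0.0878    0.1486    0.1113]
  [  0.1886    1.2042    0.0462    0.1198    0.1387]
  [  0.1302    0.1117    1.0515    0.0656    0.0698]
  [  0.1702    0.0638    0.0730    1.0983    0.1334]
  [  0.2001    0.1387    0.1535    0.1937    1.0646]
Total output x = L · d:
  x_0 = 1.0899·75 + 0.0509·92 + 0.0878·32 + 0.1486·88 + 0.1113·15 = 103.9845
  x_1 = 0.1886·75 + 1.2042·92 + 0.0462·32 + 0.1198·88 + 0.1387·15 = 139.0272
  x_2 = 0.1302·75 + 0.1117·92 + 1.0515·32 + 0.0656·88 + 0.0698·15 = 60.5126
  x_3 = 0.1702·75 + 0.0638·92 + 0.0730·32 + 1.0983·88 + 0.1334·15 = 119.6200
  x_4 = 0.2001·75 + 0.1387·92 + 0.1535·32 + 0.1937·88 + 1.0646·15 = 65.6957
Δx_4 = L[4,3] · Δd_3 = 0.1937 · 14 = 2.7114

2.7114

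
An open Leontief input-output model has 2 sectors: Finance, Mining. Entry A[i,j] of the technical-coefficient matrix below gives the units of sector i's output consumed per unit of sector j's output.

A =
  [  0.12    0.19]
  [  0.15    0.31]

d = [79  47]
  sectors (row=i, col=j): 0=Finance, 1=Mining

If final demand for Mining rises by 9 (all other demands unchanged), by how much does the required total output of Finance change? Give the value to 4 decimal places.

2.9549

Form M = I − A:
  [  0.88   -0.19]
  [ -0.15    0.69]
Leontief inverse L = M⁻¹:
  [  1.1923    0.3283]
  [  0.2592    1.5206]
Total output x = L · d:
  x_0 = 1.1923·79 + 0.3283·47 = 109.6250
  x_1 = 0.2592·79 + 1.5206·47 = 91.9475
Δx_0 = L[0,1] · Δd_1 = 0.3283 · 9 = 2.9549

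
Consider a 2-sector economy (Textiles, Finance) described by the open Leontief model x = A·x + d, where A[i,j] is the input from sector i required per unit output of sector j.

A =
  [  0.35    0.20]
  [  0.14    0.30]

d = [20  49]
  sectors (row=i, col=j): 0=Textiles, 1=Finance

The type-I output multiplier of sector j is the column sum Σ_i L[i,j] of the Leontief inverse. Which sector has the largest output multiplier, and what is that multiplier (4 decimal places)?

Form M = I − A:
  [  0.65   -0.20]
  [ -0.14    0.70]
Leontief inverse L = M⁻¹:
  [  1.6393    0.4684]
  [  0.3279    1.5222]
Total output x = L · d:
  x_0 = 1.6393·20 + 0.4684·49 = 55.7377
  x_1 = 0.3279·20 + 1.5222·49 = 81.1475
Output multipliers (column sums of L):
  Textiles: 1.9672
  Finance: 1.9906

Finance (1.9906)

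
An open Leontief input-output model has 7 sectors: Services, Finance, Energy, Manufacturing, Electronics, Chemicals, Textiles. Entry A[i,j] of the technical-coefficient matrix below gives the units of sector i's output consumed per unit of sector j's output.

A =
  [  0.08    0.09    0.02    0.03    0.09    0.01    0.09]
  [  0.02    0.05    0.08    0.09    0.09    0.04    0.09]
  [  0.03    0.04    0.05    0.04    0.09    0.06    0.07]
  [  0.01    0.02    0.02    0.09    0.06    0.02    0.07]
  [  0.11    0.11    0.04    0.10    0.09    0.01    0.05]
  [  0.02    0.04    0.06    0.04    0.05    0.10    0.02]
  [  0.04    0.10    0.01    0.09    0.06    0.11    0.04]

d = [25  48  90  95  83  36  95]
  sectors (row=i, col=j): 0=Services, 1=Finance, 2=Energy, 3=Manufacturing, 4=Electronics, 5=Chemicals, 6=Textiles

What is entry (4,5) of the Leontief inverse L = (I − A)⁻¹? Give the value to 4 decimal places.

L[4,5] = 0.0439

Form M = I − A:
  [  0.92   -0.09   -0.02   -0.03   -0.09   -0.01   -0.09]
  [ -0.02    0.95   -0.08   -0.09   -0.09   -0.04   -0.09]
  [ -0.03   -0.04    0.95   -0.04   -0.09   -0.06   -0.07]
  [ -0.01   -0.02   -0.02    0.91   -0.06   -0.02   -0.07]
  [ -0.11   -0.11   -0.04   -0.10    0.91   -0.01   -0.05]
  [ -0.02   -0.04   -0.06   -0.04   -0.05    0.90   -0.02]
  [ -0.04   -0.10   -0.01   -0.09   -0.06   -0.11    0.96]
Leontief inverse L = M⁻¹:
  [  1.1168    0.1426    0.0475    0.0844    0.1461    0.0421    0.1362]
  [  0.0545    1.1004    0.1096    0.1487    0.1482    0.0784    0.1364]
  [  0.0611    0.0842    1.0757    0.0876    0.1387    0.0928    0.1076]
  [  0.0312    0.0515    0.0365    1.1287    0.0951    0.0433    0.0986]
  [  0.1520    0.1684    0.0735    0.1649    1.1583    0.0439    0.1087]
  [  0.0427    0.0726    0.0843    0.0769    0.0902    1.1293    0.0508]
  [  0.0702    0.1451    0.0423    0.1448    0.1146    0.1471    1.0845]
Total output x = L · d:
  x_0 = 1.1168·25 + 0.1426·48 + 0.0475·90 + 0.0844·95 + 0.1461·83 + 0.0421·36 + 0.1362·95 = 73.6397
  x_1 = 0.0545·25 + 1.1004·48 + 0.1096·90 + 0.1487·95 + 0.1482·83 + 0.0784·36 + 0.1364·95 = 106.2453
  x_2 = 0.0611·25 + 0.0842·48 + 1.0757·90 + 0.0876·95 + 0.1387·83 + 0.0928·36 + 0.1076·95 = 135.7826
  x_3 = 0.0312·25 + 0.0515·48 + 0.0365·90 + 1.1287·95 + 0.0951·83 + 0.0433·36 + 0.0986·95 = 132.5779
  x_4 = 0.1520·25 + 0.1684·48 + 0.0735·90 + 0.1649·95 + 1.1583·83 + 0.0439·36 + 0.1087·95 = 142.2051
  x_5 = 0.0427·25 + 0.0726·48 + 0.0843·90 + 0.0769·95 + 0.0902·83 + 1.1293·36 + 0.0508·95 = 72.4060
  x_6 = 0.0702·25 + 0.1451·48 + 0.0423·90 + 0.1448·95 + 0.1146·83 + 0.1471·36 + 1.0845·95 = 144.1218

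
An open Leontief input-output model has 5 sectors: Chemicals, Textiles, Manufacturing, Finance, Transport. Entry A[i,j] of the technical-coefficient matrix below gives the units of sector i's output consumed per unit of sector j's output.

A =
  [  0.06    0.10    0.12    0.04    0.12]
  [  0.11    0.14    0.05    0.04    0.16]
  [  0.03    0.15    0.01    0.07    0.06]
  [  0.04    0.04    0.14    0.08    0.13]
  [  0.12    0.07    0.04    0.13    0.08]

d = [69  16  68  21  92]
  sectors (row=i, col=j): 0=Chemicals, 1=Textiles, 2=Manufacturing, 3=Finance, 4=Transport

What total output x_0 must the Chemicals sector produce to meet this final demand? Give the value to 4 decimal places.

Form M = I − A:
  [  0.94   -0.10   -0.12   -0.04   -0.12]
  [ -0.11    0.86   -0.05   -0.04   -0.16]
  [ -0.03   -0.15    0.99   -0.07   -0.06]
  [ -0.04   -0.04   -0.14    0.92   -0.13]
  [ -0.12   -0.07   -0.04   -0.13    0.92]
Leontief inverse L = M⁻¹:
  [  1.1202    0.1804    0.1669    0.0978    0.2022]
  [  0.1852    1.2297    0.1102    0.1067    0.2603]
  [  0.0794    0.2084    1.0512    0.1110    0.1308]
  [  0.0938    0.1131    0.1865    1.1391    0.2050]
  [  0.1769    0.1421    0.1022    0.1867    1.1678]
Total output x = L · d:
  x_0 = 1.1202·69 + 0.1804·16 + 0.1669·68 + 0.0978·21 + 0.2022·92 = 112.1878
  x_1 = 0.1852·69 + 1.2297·16 + 0.1102·68 + 0.1067·21 + 0.2603·92 = 66.1276
  x_2 = 0.0794·69 + 0.2084·16 + 1.0512·68 + 0.1110·21 + 0.1308·92 = 94.6610
  x_3 = 0.0938·69 + 0.1131·16 + 0.1865·68 + 1.1391·21 + 0.2050·92 = 63.7474
  x_4 = 0.1769·69 + 0.1421·16 + 0.1022·68 + 0.1867·21 + 1.1678·92 = 132.7881

112.1878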